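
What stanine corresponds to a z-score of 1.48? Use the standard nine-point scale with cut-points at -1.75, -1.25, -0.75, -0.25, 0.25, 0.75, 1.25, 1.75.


Stanine boundaries: [-1.75, -1.25, -0.75, -0.25, 0.25, 0.75, 1.25, 1.75]
z = 1.48
Check each boundary:
  z >= -1.75 -> could be stanine 2
  z >= -1.25 -> could be stanine 3
  z >= -0.75 -> could be stanine 4
  z >= -0.25 -> could be stanine 5
  z >= 0.25 -> could be stanine 6
  z >= 0.75 -> could be stanine 7
  z >= 1.25 -> could be stanine 8
  z < 1.75
Highest qualifying boundary gives stanine = 8

8


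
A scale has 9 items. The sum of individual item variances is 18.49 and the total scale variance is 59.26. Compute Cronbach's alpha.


alpha = (k/(k-1)) * (1 - sum(si^2)/s_total^2)
= (9/8) * (1 - 18.49/59.26)
alpha = 0.774

0.774


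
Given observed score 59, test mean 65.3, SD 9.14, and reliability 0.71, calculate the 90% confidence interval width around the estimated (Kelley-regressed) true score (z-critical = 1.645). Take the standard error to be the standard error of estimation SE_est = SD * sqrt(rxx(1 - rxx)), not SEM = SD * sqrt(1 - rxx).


True score estimate = 0.71*59 + 0.29*65.3 = 60.827
SE_est = SD * sqrt(rxx * (1 - rxx)) = 9.14 * sqrt(0.71 * 0.29) = 9.14 * sqrt(0.2059) = 4.147385
CI = T_est +/- z * SE_est, so width = 2 * z * SE_est = 2 * 1.645 * 4.147385
Width = 13.6449

13.6449


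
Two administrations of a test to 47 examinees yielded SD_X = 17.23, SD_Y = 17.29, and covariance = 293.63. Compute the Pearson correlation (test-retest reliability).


r = cov(X,Y) / (SD_X * SD_Y)
r = 293.63 / (17.23 * 17.29)
r = 293.63 / 297.9067
r = 0.9856

0.9856


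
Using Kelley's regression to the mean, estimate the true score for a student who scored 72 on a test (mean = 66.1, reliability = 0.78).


T_est = rxx * X + (1 - rxx) * mean
T_est = 0.78 * 72 + 0.22 * 66.1
T_est = 56.16 + 14.542
T_est = 70.702

70.702


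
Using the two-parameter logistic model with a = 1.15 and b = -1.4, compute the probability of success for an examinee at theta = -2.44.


a*(theta - b) = 1.15 * (-2.44 - -1.4) = -1.196
exp(--1.196) = 3.3069
P = 1 / (1 + 3.3069)
P = 0.2322

0.2322


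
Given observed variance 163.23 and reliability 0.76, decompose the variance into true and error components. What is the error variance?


var_true = rxx * var_obs = 0.76 * 163.23 = 124.0548
var_error = var_obs - var_true
var_error = 163.23 - 124.0548
var_error = 39.1752

39.1752


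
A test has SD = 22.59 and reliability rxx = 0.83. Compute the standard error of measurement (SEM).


SEM = SD * sqrt(1 - rxx)
SEM = 22.59 * sqrt(1 - 0.83)
SEM = 22.59 * sqrt(0.17) = 22.59 * 0.412311
SEM = 9.3141

9.3141


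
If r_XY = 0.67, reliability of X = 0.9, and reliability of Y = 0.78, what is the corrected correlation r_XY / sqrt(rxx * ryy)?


r_corrected = rxy / sqrt(rxx * ryy)
= 0.67 / sqrt(0.9 * 0.78)
= 0.67 / sqrt(0.702)
= 0.67 / 0.837854
r_corrected = 0.7997

0.7997


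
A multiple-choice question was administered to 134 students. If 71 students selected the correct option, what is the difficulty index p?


Item difficulty p = number correct / total examinees
p = 71 / 134
p = 0.5299

0.5299


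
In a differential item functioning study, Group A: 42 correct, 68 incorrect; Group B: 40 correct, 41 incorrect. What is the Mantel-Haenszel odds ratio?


Odds_A = 42/68 = 0.6176
Odds_B = 40/41 = 0.9756
OR = Odds_A / Odds_B = 0.6176 / 0.9756
Exactly, OR = (42 * 41) / (68 * 40) = 1722 / 2720
OR = 0.6331

0.6331


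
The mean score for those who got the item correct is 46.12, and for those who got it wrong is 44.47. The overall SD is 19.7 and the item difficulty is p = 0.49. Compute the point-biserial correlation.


q = 1 - p = 0.51
rpb = ((M1 - M0) / SD) * sqrt(p * q)
rpb = ((46.12 - 44.47) / 19.7) * sqrt(0.49 * 0.51)
rpb = 0.0419

0.0419


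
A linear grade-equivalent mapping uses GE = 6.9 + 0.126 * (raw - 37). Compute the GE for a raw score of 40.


raw - median = 40 - 37 = 3
slope * diff = 0.126 * 3 = 0.378
GE = 6.9 + 0.378
GE = 7.278

7.278


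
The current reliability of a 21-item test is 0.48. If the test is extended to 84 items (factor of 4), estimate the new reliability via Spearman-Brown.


r_new = (n * rxx) / (1 + (n-1) * rxx)
r_new = (4 * 0.48) / (1 + 3 * 0.48)
r_new = 1.92 / 2.44
r_new = 0.7869

0.7869


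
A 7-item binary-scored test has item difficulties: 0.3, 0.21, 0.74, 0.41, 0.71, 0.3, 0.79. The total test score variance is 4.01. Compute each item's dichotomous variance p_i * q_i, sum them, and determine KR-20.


For each item, compute p_i * q_i:
  Item 1: 0.3 * 0.7 = 0.21
  Item 2: 0.21 * 0.79 = 0.1659
  Item 3: 0.74 * 0.26 = 0.1924
  Item 4: 0.41 * 0.59 = 0.2419
  Item 5: 0.71 * 0.29 = 0.2059
  Item 6: 0.3 * 0.7 = 0.21
  Item 7: 0.79 * 0.21 = 0.1659
Sum(p_i * q_i) = 0.21 + 0.1659 + 0.1924 + 0.2419 + 0.2059 + 0.21 + 0.1659 = 1.392
KR-20 = (k/(k-1)) * (1 - Sum(p_i*q_i) / Var_total)
= (7/6) * (1 - 1.392/4.01)
= 1.1667 * 0.6529
KR-20 = 0.7617

0.7617


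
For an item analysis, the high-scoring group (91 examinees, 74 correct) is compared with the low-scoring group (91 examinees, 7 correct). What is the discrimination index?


p_upper = 74/91 = 0.8132
p_lower = 7/91 = 0.0769
D = 0.8132 - 0.0769 = 0.7363

0.7363


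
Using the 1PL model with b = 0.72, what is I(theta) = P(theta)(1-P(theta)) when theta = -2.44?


P = 1/(1+exp(-(-2.44-0.72))) = 0.0407
I = P*(1-P) = 0.0407 * 0.9593
I = 0.039

0.039


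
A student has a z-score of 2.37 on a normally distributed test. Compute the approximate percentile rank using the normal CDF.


CDF(z) = 0.5 * (1 + erf(z/sqrt(2)))
erf(1.6758) = 0.9822
CDF = 0.9911
Percentile rank = 0.9911 * 100 = 99.11

99.11


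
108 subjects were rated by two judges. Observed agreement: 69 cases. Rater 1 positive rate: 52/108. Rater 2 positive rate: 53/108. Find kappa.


P_o = 69/108 = 0.638889
P_e = (52*53 + 56*55) / 11664 = 0.500343
kappa = (P_o - P_e) / (1 - P_e)
kappa = (0.638889 - 0.500343) / (1 - 0.500343)
kappa = 0.2773

0.2773


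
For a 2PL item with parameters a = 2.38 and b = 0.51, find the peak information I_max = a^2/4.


For 2PL, max info at theta = b = 0.51
I_max = a^2 / 4 = 2.38^2 / 4
= 5.6644 / 4
I_max = 1.4161

1.4161


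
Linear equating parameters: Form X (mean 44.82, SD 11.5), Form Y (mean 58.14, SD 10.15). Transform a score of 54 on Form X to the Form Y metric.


slope = SD_Y / SD_X = 10.15 / 11.5 ~ 0.8826
intercept = mean_Y - slope * mean_X = 58.14 - (10.15 / 11.5) * 44.82 ~ 18.5815
Y = slope * X + intercept. To avoid rounding drift from the rounded slope/intercept, evaluate the equivalent form Y = mean_Y + SD_Y * (X - mean_X) / SD_X at full precision:
Y = 58.14 + 10.15 * (54 - 44.82) / 11.5
Y = 58.14 + 10.15 * 9.18 / 11.5
Y = 58.14 + 93.177 / 11.5
Y = 58.14 + 8.1023
Y = 66.2423

66.2423


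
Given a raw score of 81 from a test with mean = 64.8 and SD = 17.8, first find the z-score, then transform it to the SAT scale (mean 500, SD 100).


z = (X - mean) / SD = (81 - 64.8) / 17.8
z = 16.2 / 17.8
z = 0.9101
SAT-scale = SAT = 500 + 100z
Carry z at full precision (z = 16.2 / 17.8) into the conversion:
SAT-scale = 500 + 100 * (16.2 / 17.8) = 500 + 1620 / 17.8
SAT-scale = 500 + 91.0112
SAT-scale = 591.0112

591.0112


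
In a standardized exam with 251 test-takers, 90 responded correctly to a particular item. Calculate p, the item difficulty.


Item difficulty p = number correct / total examinees
p = 90 / 251
p = 0.3586

0.3586


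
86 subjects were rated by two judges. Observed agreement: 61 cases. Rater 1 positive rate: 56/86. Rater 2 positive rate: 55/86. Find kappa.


P_o = 61/86 = 0.709302
P_e = (56*55 + 30*31) / 7396 = 0.542185
kappa = (P_o - P_e) / (1 - P_e)
kappa = (0.709302 - 0.542185) / (1 - 0.542185)
kappa = 0.365

0.365


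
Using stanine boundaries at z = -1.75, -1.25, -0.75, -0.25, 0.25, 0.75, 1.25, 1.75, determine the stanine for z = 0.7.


Stanine boundaries: [-1.75, -1.25, -0.75, -0.25, 0.25, 0.75, 1.25, 1.75]
z = 0.7
Check each boundary:
  z >= -1.75 -> could be stanine 2
  z >= -1.25 -> could be stanine 3
  z >= -0.75 -> could be stanine 4
  z >= -0.25 -> could be stanine 5
  z >= 0.25 -> could be stanine 6
  z < 0.75
  z < 1.25
  z < 1.75
Highest qualifying boundary gives stanine = 6

6


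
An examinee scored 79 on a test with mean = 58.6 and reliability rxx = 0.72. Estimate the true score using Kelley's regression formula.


T_est = rxx * X + (1 - rxx) * mean
T_est = 0.72 * 79 + 0.28 * 58.6
T_est = 56.88 + 16.408
T_est = 73.288

73.288


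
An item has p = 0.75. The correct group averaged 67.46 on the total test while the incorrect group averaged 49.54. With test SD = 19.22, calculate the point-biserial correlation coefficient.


q = 1 - p = 0.25
rpb = ((M1 - M0) / SD) * sqrt(p * q)
rpb = ((67.46 - 49.54) / 19.22) * sqrt(0.75 * 0.25)
rpb = 0.4037

0.4037


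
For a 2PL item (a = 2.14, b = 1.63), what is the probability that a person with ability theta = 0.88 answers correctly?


a*(theta - b) = 2.14 * (0.88 - 1.63) = -1.605
exp(--1.605) = 4.9779
P = 1 / (1 + 4.9779)
P = 0.1673

0.1673


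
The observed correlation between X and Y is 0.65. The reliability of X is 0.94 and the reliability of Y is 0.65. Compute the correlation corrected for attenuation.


r_corrected = rxy / sqrt(rxx * ryy)
= 0.65 / sqrt(0.94 * 0.65)
= 0.65 / sqrt(0.611)
= 0.65 / 0.781665
r_corrected = 0.8316

0.8316


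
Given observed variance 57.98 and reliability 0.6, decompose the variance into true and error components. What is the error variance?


var_true = rxx * var_obs = 0.6 * 57.98 = 34.788
var_error = var_obs - var_true
var_error = 57.98 - 34.788
var_error = 23.192

23.192


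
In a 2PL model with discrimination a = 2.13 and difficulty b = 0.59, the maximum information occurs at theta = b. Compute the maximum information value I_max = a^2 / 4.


For 2PL, max info at theta = b = 0.59
I_max = a^2 / 4 = 2.13^2 / 4
= 4.5369 / 4
I_max = 1.1342

1.1342


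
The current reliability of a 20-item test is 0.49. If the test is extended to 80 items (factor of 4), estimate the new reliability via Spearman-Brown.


r_new = (n * rxx) / (1 + (n-1) * rxx)
r_new = (4 * 0.49) / (1 + 3 * 0.49)
r_new = 1.96 / 2.47
r_new = 0.7935

0.7935


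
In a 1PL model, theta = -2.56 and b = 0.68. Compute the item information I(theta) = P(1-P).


P = 1/(1+exp(-(-2.56-0.68))) = 0.0377
I = P*(1-P) = 0.0377 * 0.9623
I = 0.0363

0.0363


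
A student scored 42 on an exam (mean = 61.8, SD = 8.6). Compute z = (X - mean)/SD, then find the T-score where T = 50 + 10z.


z = (X - mean) / SD = (42 - 61.8) / 8.6
z = -19.8 / 8.6
z = -2.3023
T-score = T = 50 + 10z
Carry z at full precision (z = -19.8 / 8.6) into the conversion:
T-score = 50 + 10 * (-19.8 / 8.6) = 50 + -198 / 8.6
T-score = 50 + -23.0233
T-score = 26.9767

26.9767


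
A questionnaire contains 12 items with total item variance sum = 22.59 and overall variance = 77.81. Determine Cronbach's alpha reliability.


alpha = (k/(k-1)) * (1 - sum(si^2)/s_total^2)
= (12/11) * (1 - 22.59/77.81)
alpha = 0.7742

0.7742


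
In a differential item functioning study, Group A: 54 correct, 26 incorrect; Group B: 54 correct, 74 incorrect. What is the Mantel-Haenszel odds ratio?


Odds_A = 54/26 = 2.0769
Odds_B = 54/74 = 0.7297
OR = Odds_A / Odds_B = 2.0769 / 0.7297
Exactly, OR = (54 * 74) / (26 * 54) = 3996 / 1404
OR = 2.8462

2.8462


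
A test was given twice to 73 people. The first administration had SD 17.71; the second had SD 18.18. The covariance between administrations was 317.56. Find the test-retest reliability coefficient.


r = cov(X,Y) / (SD_X * SD_Y)
r = 317.56 / (17.71 * 18.18)
r = 317.56 / 321.9678
r = 0.9863

0.9863


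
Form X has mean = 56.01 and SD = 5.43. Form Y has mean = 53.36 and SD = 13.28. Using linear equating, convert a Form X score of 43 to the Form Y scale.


slope = SD_Y / SD_X = 13.28 / 5.43 ~ 2.4457
intercept = mean_Y - slope * mean_X = 53.36 - (13.28 / 5.43) * 56.01 ~ -83.6221
Y = slope * X + intercept. To avoid rounding drift from the rounded slope/intercept, evaluate the equivalent form Y = mean_Y + SD_Y * (X - mean_X) / SD_X at full precision:
Y = 53.36 + 13.28 * (43 - 56.01) / 5.43
Y = 53.36 - 13.28 * 13.01 / 5.43
Y = 53.36 - 172.7728 / 5.43
Y = 53.36 - 31.8182
Y = 21.5418

21.5418


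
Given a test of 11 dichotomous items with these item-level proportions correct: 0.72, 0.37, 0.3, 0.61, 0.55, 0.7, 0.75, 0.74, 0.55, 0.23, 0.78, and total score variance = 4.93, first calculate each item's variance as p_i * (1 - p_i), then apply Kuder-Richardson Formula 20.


For each item, compute p_i * q_i:
  Item 1: 0.72 * 0.28 = 0.2016
  Item 2: 0.37 * 0.63 = 0.2331
  Item 3: 0.3 * 0.7 = 0.21
  Item 4: 0.61 * 0.39 = 0.2379
  Item 5: 0.55 * 0.45 = 0.2475
  Item 6: 0.7 * 0.3 = 0.21
  Item 7: 0.75 * 0.25 = 0.1875
  Item 8: 0.74 * 0.26 = 0.1924
  Item 9: 0.55 * 0.45 = 0.2475
  Item 10: 0.23 * 0.77 = 0.1771
  Item 11: 0.78 * 0.22 = 0.1716
Sum(p_i * q_i) = 0.2016 + 0.2331 + 0.21 + 0.2379 + 0.2475 + 0.21 + 0.1875 + 0.1924 + 0.2475 + 0.1771 + 0.1716 = 2.3162
KR-20 = (k/(k-1)) * (1 - Sum(p_i*q_i) / Var_total)
= (11/10) * (1 - 2.3162/4.93)
= 1.1 * 0.5302
KR-20 = 0.5832

0.5832


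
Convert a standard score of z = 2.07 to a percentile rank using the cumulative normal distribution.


CDF(z) = 0.5 * (1 + erf(z/sqrt(2)))
erf(1.4637) = 0.9615
CDF = 0.9808
Percentile rank = 0.9808 * 100 = 98.08

98.08


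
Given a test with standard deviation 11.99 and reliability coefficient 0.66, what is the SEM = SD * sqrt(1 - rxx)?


SEM = SD * sqrt(1 - rxx)
SEM = 11.99 * sqrt(1 - 0.66)
SEM = 11.99 * sqrt(0.34) = 11.99 * 0.583095
SEM = 6.9913

6.9913


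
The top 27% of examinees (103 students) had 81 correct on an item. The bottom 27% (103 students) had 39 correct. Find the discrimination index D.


p_upper = 81/103 = 0.7864
p_lower = 39/103 = 0.3786
D = 0.7864 - 0.3786 = 0.4078

0.4078


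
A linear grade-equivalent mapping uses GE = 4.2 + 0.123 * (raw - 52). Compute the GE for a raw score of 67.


raw - median = 67 - 52 = 15
slope * diff = 0.123 * 15 = 1.845
GE = 4.2 + 1.845
GE = 6.045

6.045


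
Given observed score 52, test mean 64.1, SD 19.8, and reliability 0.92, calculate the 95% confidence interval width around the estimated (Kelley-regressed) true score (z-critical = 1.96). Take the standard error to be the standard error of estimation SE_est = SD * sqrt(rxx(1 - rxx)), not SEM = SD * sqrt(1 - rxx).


True score estimate = 0.92*52 + 0.08*64.1 = 52.968
SE_est = SD * sqrt(rxx * (1 - rxx)) = 19.8 * sqrt(0.92 * 0.08) = 19.8 * sqrt(0.0736) = 5.371605
CI = T_est +/- z * SE_est, so width = 2 * z * SE_est = 2 * 1.96 * 5.371605
Width = 21.0567

21.0567


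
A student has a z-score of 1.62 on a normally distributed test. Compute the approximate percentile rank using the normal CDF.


CDF(z) = 0.5 * (1 + erf(z/sqrt(2)))
erf(1.1455) = 0.8948
CDF = 0.9474
Percentile rank = 0.9474 * 100 = 94.74

94.74


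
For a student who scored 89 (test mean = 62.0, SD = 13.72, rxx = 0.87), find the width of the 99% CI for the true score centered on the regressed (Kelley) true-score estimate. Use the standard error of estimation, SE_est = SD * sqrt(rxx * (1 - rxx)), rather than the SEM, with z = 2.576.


True score estimate = 0.87*89 + 0.13*62.0 = 85.49
SE_est = SD * sqrt(rxx * (1 - rxx)) = 13.72 * sqrt(0.87 * 0.13) = 13.72 * sqrt(0.1131) = 4.614083
CI = T_est +/- z * SE_est, so width = 2 * z * SE_est = 2 * 2.576 * 4.614083
Width = 23.7718

23.7718


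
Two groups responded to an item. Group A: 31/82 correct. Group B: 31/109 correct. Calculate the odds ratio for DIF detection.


Odds_A = 31/51 = 0.6078
Odds_B = 31/78 = 0.3974
OR = Odds_A / Odds_B = 0.6078 / 0.3974
Exactly, OR = (31 * 78) / (51 * 31) = 2418 / 1581
OR = 1.5294

1.5294


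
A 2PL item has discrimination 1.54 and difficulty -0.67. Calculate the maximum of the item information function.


For 2PL, max info at theta = b = -0.67
I_max = a^2 / 4 = 1.54^2 / 4
= 2.3716 / 4
I_max = 0.5929

0.5929


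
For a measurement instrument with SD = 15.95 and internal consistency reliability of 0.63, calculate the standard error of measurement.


SEM = SD * sqrt(1 - rxx)
SEM = 15.95 * sqrt(1 - 0.63)
SEM = 15.95 * sqrt(0.37) = 15.95 * 0.608276
SEM = 9.702

9.702


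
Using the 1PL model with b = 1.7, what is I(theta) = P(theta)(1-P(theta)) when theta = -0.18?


P = 1/(1+exp(-(-0.18-1.7))) = 0.1324
I = P*(1-P) = 0.1324 * 0.8676
I = 0.1149

0.1149


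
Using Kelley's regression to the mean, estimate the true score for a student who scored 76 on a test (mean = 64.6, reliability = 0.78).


T_est = rxx * X + (1 - rxx) * mean
T_est = 0.78 * 76 + 0.22 * 64.6
T_est = 59.28 + 14.212
T_est = 73.492

73.492


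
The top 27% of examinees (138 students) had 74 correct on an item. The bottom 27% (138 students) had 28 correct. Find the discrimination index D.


p_upper = 74/138 = 0.5362
p_lower = 28/138 = 0.2029
D = 0.5362 - 0.2029 = 0.3333

0.3333


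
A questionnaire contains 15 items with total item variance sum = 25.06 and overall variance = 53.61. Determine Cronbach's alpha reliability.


alpha = (k/(k-1)) * (1 - sum(si^2)/s_total^2)
= (15/14) * (1 - 25.06/53.61)
alpha = 0.5706

0.5706


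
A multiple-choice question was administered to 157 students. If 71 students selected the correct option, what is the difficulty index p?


Item difficulty p = number correct / total examinees
p = 71 / 157
p = 0.4522

0.4522


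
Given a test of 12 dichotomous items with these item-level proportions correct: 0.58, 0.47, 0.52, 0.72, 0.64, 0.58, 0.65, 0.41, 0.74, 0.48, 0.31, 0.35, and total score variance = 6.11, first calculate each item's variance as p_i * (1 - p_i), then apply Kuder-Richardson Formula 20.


For each item, compute p_i * q_i:
  Item 1: 0.58 * 0.42 = 0.2436
  Item 2: 0.47 * 0.53 = 0.2491
  Item 3: 0.52 * 0.48 = 0.2496
  Item 4: 0.72 * 0.28 = 0.2016
  Item 5: 0.64 * 0.36 = 0.2304
  Item 6: 0.58 * 0.42 = 0.2436
  Item 7: 0.65 * 0.35 = 0.2275
  Item 8: 0.41 * 0.59 = 0.2419
  Item 9: 0.74 * 0.26 = 0.1924
  Item 10: 0.48 * 0.52 = 0.2496
  Item 11: 0.31 * 0.69 = 0.2139
  Item 12: 0.35 * 0.65 = 0.2275
Sum(p_i * q_i) = 0.2436 + 0.2491 + 0.2496 + 0.2016 + 0.2304 + 0.2436 + 0.2275 + 0.2419 + 0.1924 + 0.2496 + 0.2139 + 0.2275 = 2.7707
KR-20 = (k/(k-1)) * (1 - Sum(p_i*q_i) / Var_total)
= (12/11) * (1 - 2.7707/6.11)
= 1.0909 * 0.5465
KR-20 = 0.5962

0.5962


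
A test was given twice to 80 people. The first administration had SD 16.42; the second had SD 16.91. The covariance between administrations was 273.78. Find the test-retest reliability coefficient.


r = cov(X,Y) / (SD_X * SD_Y)
r = 273.78 / (16.42 * 16.91)
r = 273.78 / 277.6622
r = 0.986

0.986


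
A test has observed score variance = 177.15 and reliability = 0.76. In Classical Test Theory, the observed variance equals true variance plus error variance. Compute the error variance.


var_true = rxx * var_obs = 0.76 * 177.15 = 134.634
var_error = var_obs - var_true
var_error = 177.15 - 134.634
var_error = 42.516

42.516


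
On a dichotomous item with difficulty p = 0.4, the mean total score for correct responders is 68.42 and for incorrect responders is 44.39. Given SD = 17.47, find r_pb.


q = 1 - p = 0.6
rpb = ((M1 - M0) / SD) * sqrt(p * q)
rpb = ((68.42 - 44.39) / 17.47) * sqrt(0.4 * 0.6)
rpb = 0.6739

0.6739


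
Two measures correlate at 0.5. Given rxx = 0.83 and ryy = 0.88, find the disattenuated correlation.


r_corrected = rxy / sqrt(rxx * ryy)
= 0.5 / sqrt(0.83 * 0.88)
= 0.5 / sqrt(0.7304)
= 0.5 / 0.854634
r_corrected = 0.585

0.585


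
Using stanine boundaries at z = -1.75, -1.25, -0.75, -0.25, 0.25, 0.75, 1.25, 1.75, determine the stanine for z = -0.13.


Stanine boundaries: [-1.75, -1.25, -0.75, -0.25, 0.25, 0.75, 1.25, 1.75]
z = -0.13
Check each boundary:
  z >= -1.75 -> could be stanine 2
  z >= -1.25 -> could be stanine 3
  z >= -0.75 -> could be stanine 4
  z >= -0.25 -> could be stanine 5
  z < 0.25
  z < 0.75
  z < 1.25
  z < 1.75
Highest qualifying boundary gives stanine = 5

5


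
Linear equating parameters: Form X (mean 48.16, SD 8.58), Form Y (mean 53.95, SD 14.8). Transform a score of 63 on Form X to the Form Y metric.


slope = SD_Y / SD_X = 14.8 / 8.58 ~ 1.7249
intercept = mean_Y - slope * mean_X = 53.95 - (14.8 / 8.58) * 48.16 ~ -29.1232
Y = slope * X + intercept. To avoid rounding drift from the rounded slope/intercept, evaluate the equivalent form Y = mean_Y + SD_Y * (X - mean_X) / SD_X at full precision:
Y = 53.95 + 14.8 * (63 - 48.16) / 8.58
Y = 53.95 + 14.8 * 14.84 / 8.58
Y = 53.95 + 219.632 / 8.58
Y = 53.95 + 25.5981
Y = 79.5481

79.5481


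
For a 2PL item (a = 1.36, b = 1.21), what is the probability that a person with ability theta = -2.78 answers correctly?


a*(theta - b) = 1.36 * (-2.78 - 1.21) = -5.4264
exp(--5.4264) = 227.3294
P = 1 / (1 + 227.3294)
P = 0.0044

0.0044


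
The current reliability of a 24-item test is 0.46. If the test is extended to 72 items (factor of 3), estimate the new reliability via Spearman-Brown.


r_new = (n * rxx) / (1 + (n-1) * rxx)
r_new = (3 * 0.46) / (1 + 2 * 0.46)
r_new = 1.38 / 1.92
r_new = 0.7188

0.7188


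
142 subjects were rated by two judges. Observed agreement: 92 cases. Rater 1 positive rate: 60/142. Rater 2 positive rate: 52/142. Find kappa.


P_o = 92/142 = 0.647887
P_e = (60*52 + 82*90) / 20164 = 0.52073
kappa = (P_o - P_e) / (1 - P_e)
kappa = (0.647887 - 0.52073) / (1 - 0.52073)
kappa = 0.2653

0.2653


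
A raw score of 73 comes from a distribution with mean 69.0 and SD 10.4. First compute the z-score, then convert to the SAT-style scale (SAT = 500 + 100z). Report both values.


z = (X - mean) / SD = (73 - 69.0) / 10.4
z = 4.0 / 10.4
z = 0.3846
SAT-scale = SAT = 500 + 100z
Carry z at full precision (z = 4.0 / 10.4) into the conversion:
SAT-scale = 500 + 100 * (4.0 / 10.4) = 500 + 400 / 10.4
SAT-scale = 500 + 38.4615
SAT-scale = 538.4615

538.4615


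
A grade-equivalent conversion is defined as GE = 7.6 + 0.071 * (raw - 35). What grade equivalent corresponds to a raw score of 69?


raw - median = 69 - 35 = 34
slope * diff = 0.071 * 34 = 2.414
GE = 7.6 + 2.414
GE = 10.014

10.014


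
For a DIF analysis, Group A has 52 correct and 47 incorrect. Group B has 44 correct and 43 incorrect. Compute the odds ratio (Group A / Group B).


Odds_A = 52/47 = 1.1064
Odds_B = 44/43 = 1.0233
OR = Odds_A / Odds_B = 1.1064 / 1.0233
Exactly, OR = (52 * 43) / (47 * 44) = 2236 / 2068
OR = 1.0812

1.0812


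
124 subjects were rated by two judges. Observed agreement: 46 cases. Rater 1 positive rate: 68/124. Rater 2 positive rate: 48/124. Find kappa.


P_o = 46/124 = 0.370968
P_e = (68*48 + 56*76) / 15376 = 0.489074
kappa = (P_o - P_e) / (1 - P_e)
kappa = (0.370968 - 0.489074) / (1 - 0.489074)
kappa = -0.2312

-0.2312


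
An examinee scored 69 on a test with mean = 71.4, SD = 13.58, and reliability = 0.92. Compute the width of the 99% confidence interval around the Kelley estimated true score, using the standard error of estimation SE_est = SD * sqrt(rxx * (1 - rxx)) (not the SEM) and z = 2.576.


True score estimate = 0.92*69 + 0.08*71.4 = 69.192
SE_est = SD * sqrt(rxx * (1 - rxx)) = 13.58 * sqrt(0.92 * 0.08) = 13.58 * sqrt(0.0736) = 3.684162
CI = T_est +/- z * SE_est, so width = 2 * z * SE_est = 2 * 2.576 * 3.684162
Width = 18.9808

18.9808


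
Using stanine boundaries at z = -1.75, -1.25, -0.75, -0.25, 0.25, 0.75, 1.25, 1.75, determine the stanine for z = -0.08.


Stanine boundaries: [-1.75, -1.25, -0.75, -0.25, 0.25, 0.75, 1.25, 1.75]
z = -0.08
Check each boundary:
  z >= -1.75 -> could be stanine 2
  z >= -1.25 -> could be stanine 3
  z >= -0.75 -> could be stanine 4
  z >= -0.25 -> could be stanine 5
  z < 0.25
  z < 0.75
  z < 1.25
  z < 1.75
Highest qualifying boundary gives stanine = 5

5


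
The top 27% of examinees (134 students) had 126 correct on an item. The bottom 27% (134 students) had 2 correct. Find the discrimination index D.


p_upper = 126/134 = 0.9403
p_lower = 2/134 = 0.0149
D = 0.9403 - 0.0149 = 0.9254

0.9254


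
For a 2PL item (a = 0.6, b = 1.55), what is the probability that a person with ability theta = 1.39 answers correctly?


a*(theta - b) = 0.6 * (1.39 - 1.55) = -0.096
exp(--0.096) = 1.1008
P = 1 / (1 + 1.1008)
P = 0.476

0.476


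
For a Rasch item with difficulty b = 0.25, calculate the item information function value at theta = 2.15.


P = 1/(1+exp(-(2.15-0.25))) = 0.8699
I = P*(1-P) = 0.8699 * 0.1301
I = 0.1132

0.1132


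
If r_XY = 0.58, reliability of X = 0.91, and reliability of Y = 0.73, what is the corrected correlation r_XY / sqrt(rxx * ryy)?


r_corrected = rxy / sqrt(rxx * ryy)
= 0.58 / sqrt(0.91 * 0.73)
= 0.58 / sqrt(0.6643)
= 0.58 / 0.815046
r_corrected = 0.7116

0.7116


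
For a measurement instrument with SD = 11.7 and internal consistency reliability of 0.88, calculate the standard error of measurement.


SEM = SD * sqrt(1 - rxx)
SEM = 11.7 * sqrt(1 - 0.88)
SEM = 11.7 * sqrt(0.12) = 11.7 * 0.34641
SEM = 4.053

4.053


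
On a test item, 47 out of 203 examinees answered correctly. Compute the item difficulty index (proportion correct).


Item difficulty p = number correct / total examinees
p = 47 / 203
p = 0.2315

0.2315


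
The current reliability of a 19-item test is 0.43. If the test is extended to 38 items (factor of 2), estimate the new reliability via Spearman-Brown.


r_new = (n * rxx) / (1 + (n-1) * rxx)
r_new = (2 * 0.43) / (1 + 1 * 0.43)
r_new = 0.86 / 1.43
r_new = 0.6014

0.6014


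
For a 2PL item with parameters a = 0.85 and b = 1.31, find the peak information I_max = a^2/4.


For 2PL, max info at theta = b = 1.31
I_max = a^2 / 4 = 0.85^2 / 4
= 0.7225 / 4
I_max = 0.1806

0.1806


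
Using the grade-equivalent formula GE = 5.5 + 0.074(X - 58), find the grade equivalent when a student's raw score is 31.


raw - median = 31 - 58 = -27
slope * diff = 0.074 * -27 = -1.998
GE = 5.5 + -1.998
GE = 3.502

3.502


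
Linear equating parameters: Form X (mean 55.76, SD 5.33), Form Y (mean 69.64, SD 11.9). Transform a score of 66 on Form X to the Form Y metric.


slope = SD_Y / SD_X = 11.9 / 5.33 ~ 2.2326
intercept = mean_Y - slope * mean_X = 69.64 - (11.9 / 5.33) * 55.76 ~ -54.8523
Y = slope * X + intercept. To avoid rounding drift from the rounded slope/intercept, evaluate the equivalent form Y = mean_Y + SD_Y * (X - mean_X) / SD_X at full precision:
Y = 69.64 + 11.9 * (66 - 55.76) / 5.33
Y = 69.64 + 11.9 * 10.24 / 5.33
Y = 69.64 + 121.856 / 5.33
Y = 69.64 + 22.8623
Y = 92.5023

92.5023


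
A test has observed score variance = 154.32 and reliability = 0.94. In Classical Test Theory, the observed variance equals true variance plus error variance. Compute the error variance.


var_true = rxx * var_obs = 0.94 * 154.32 = 145.0608
var_error = var_obs - var_true
var_error = 154.32 - 145.0608
var_error = 9.2592

9.2592


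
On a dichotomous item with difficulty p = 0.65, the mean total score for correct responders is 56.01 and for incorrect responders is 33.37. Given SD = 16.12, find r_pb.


q = 1 - p = 0.35
rpb = ((M1 - M0) / SD) * sqrt(p * q)
rpb = ((56.01 - 33.37) / 16.12) * sqrt(0.65 * 0.35)
rpb = 0.6699

0.6699


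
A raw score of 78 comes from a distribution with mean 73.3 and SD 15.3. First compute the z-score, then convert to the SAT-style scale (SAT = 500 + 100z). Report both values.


z = (X - mean) / SD = (78 - 73.3) / 15.3
z = 4.7 / 15.3
z = 0.3072
SAT-scale = SAT = 500 + 100z
Carry z at full precision (z = 4.7 / 15.3) into the conversion:
SAT-scale = 500 + 100 * (4.7 / 15.3) = 500 + 470 / 15.3
SAT-scale = 500 + 30.719
SAT-scale = 530.719

530.719


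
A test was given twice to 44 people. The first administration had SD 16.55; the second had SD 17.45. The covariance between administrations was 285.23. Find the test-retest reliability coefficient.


r = cov(X,Y) / (SD_X * SD_Y)
r = 285.23 / (16.55 * 17.45)
r = 285.23 / 288.7975
r = 0.9876

0.9876


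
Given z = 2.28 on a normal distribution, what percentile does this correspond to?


CDF(z) = 0.5 * (1 + erf(z/sqrt(2)))
erf(1.6122) = 0.9774
CDF = 0.9887
Percentile rank = 0.9887 * 100 = 98.87

98.87


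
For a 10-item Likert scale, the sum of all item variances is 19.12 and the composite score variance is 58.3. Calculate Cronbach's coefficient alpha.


alpha = (k/(k-1)) * (1 - sum(si^2)/s_total^2)
= (10/9) * (1 - 19.12/58.3)
alpha = 0.7467

0.7467


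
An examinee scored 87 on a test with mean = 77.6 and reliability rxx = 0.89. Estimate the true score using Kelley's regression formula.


T_est = rxx * X + (1 - rxx) * mean
T_est = 0.89 * 87 + 0.11 * 77.6
T_est = 77.43 + 8.536
T_est = 85.966

85.966


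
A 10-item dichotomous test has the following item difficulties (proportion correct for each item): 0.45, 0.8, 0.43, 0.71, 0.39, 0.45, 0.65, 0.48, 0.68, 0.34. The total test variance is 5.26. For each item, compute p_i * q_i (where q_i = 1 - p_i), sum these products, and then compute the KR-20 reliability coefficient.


For each item, compute p_i * q_i:
  Item 1: 0.45 * 0.55 = 0.2475
  Item 2: 0.8 * 0.2 = 0.16
  Item 3: 0.43 * 0.57 = 0.2451
  Item 4: 0.71 * 0.29 = 0.2059
  Item 5: 0.39 * 0.61 = 0.2379
  Item 6: 0.45 * 0.55 = 0.2475
  Item 7: 0.65 * 0.35 = 0.2275
  Item 8: 0.48 * 0.52 = 0.2496
  Item 9: 0.68 * 0.32 = 0.2176
  Item 10: 0.34 * 0.66 = 0.2244
Sum(p_i * q_i) = 0.2475 + 0.16 + 0.2451 + 0.2059 + 0.2379 + 0.2475 + 0.2275 + 0.2496 + 0.2176 + 0.2244 = 2.263
KR-20 = (k/(k-1)) * (1 - Sum(p_i*q_i) / Var_total)
= (10/9) * (1 - 2.263/5.26)
= 1.1111 * 0.5698
KR-20 = 0.6331

0.6331


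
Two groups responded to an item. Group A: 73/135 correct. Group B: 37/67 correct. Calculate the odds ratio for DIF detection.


Odds_A = 73/62 = 1.1774
Odds_B = 37/30 = 1.2333
OR = Odds_A / Odds_B = 1.1774 / 1.2333
Exactly, OR = (73 * 30) / (62 * 37) = 2190 / 2294
OR = 0.9547

0.9547


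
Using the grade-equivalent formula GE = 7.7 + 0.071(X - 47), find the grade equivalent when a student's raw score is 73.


raw - median = 73 - 47 = 26
slope * diff = 0.071 * 26 = 1.846
GE = 7.7 + 1.846
GE = 9.546

9.546


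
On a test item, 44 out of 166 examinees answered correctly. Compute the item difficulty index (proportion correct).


Item difficulty p = number correct / total examinees
p = 44 / 166
p = 0.2651

0.2651


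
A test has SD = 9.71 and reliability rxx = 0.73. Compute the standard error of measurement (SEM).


SEM = SD * sqrt(1 - rxx)
SEM = 9.71 * sqrt(1 - 0.73)
SEM = 9.71 * sqrt(0.27) = 9.71 * 0.519615
SEM = 5.0455

5.0455


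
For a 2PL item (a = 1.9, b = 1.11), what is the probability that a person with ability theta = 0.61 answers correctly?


a*(theta - b) = 1.9 * (0.61 - 1.11) = -0.95
exp(--0.95) = 2.5857
P = 1 / (1 + 2.5857)
P = 0.2789

0.2789


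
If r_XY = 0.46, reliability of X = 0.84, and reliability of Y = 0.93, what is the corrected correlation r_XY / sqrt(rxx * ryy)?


r_corrected = rxy / sqrt(rxx * ryy)
= 0.46 / sqrt(0.84 * 0.93)
= 0.46 / sqrt(0.7812)
= 0.46 / 0.883855
r_corrected = 0.5204

0.5204


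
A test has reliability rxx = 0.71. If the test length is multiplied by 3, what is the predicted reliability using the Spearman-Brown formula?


r_new = (n * rxx) / (1 + (n-1) * rxx)
r_new = (3 * 0.71) / (1 + 2 * 0.71)
r_new = 2.13 / 2.42
r_new = 0.8802

0.8802


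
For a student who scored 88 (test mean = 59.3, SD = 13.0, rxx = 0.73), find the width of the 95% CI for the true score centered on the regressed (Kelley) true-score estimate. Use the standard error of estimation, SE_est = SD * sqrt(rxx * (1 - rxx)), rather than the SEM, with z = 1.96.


True score estimate = 0.73*88 + 0.27*59.3 = 80.251
SE_est = SD * sqrt(rxx * (1 - rxx)) = 13.0 * sqrt(0.73 * 0.27) = 13.0 * sqrt(0.1971) = 5.771473
CI = T_est +/- z * SE_est, so width = 2 * z * SE_est = 2 * 1.96 * 5.771473
Width = 22.6242

22.6242


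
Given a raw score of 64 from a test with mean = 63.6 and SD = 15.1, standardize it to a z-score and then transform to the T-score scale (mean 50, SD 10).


z = (X - mean) / SD = (64 - 63.6) / 15.1
z = 0.4 / 15.1
z = 0.0265
T-score = T = 50 + 10z
Carry z at full precision (z = 0.4 / 15.1) into the conversion:
T-score = 50 + 10 * (0.4 / 15.1) = 50 + 4 / 15.1
T-score = 50 + 0.2649
T-score = 50.2649

50.2649


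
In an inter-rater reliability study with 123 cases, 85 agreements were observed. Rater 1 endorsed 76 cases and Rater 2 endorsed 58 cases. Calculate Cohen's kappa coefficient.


P_o = 85/123 = 0.691057
P_e = (76*58 + 47*65) / 15129 = 0.493291
kappa = (P_o - P_e) / (1 - P_e)
kappa = (0.691057 - 0.493291) / (1 - 0.493291)
kappa = 0.3903

0.3903


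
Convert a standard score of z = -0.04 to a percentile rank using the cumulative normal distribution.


CDF(z) = 0.5 * (1 + erf(z/sqrt(2)))
erf(-0.0283) = -0.0319
CDF = 0.484
Percentile rank = 0.484 * 100 = 48.4

48.4


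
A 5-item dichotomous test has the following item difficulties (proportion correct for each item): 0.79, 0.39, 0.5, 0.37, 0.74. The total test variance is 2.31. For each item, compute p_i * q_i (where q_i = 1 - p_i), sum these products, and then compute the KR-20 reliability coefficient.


For each item, compute p_i * q_i:
  Item 1: 0.79 * 0.21 = 0.1659
  Item 2: 0.39 * 0.61 = 0.2379
  Item 3: 0.5 * 0.5 = 0.25
  Item 4: 0.37 * 0.63 = 0.2331
  Item 5: 0.74 * 0.26 = 0.1924
Sum(p_i * q_i) = 0.1659 + 0.2379 + 0.25 + 0.2331 + 0.1924 = 1.0793
KR-20 = (k/(k-1)) * (1 - Sum(p_i*q_i) / Var_total)
= (5/4) * (1 - 1.0793/2.31)
= 1.25 * 0.5328
KR-20 = 0.666

0.666


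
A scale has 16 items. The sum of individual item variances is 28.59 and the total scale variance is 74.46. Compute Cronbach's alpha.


alpha = (k/(k-1)) * (1 - sum(si^2)/s_total^2)
= (16/15) * (1 - 28.59/74.46)
alpha = 0.6571

0.6571


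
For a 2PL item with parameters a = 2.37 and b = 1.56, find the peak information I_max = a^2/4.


For 2PL, max info at theta = b = 1.56
I_max = a^2 / 4 = 2.37^2 / 4
= 5.6169 / 4
I_max = 1.4042

1.4042


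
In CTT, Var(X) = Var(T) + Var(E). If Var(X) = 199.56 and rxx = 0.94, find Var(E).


var_true = rxx * var_obs = 0.94 * 199.56 = 187.5864
var_error = var_obs - var_true
var_error = 199.56 - 187.5864
var_error = 11.9736

11.9736


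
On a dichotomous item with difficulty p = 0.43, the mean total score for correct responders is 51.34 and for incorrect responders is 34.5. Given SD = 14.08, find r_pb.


q = 1 - p = 0.57
rpb = ((M1 - M0) / SD) * sqrt(p * q)
rpb = ((51.34 - 34.5) / 14.08) * sqrt(0.43 * 0.57)
rpb = 0.5921

0.5921


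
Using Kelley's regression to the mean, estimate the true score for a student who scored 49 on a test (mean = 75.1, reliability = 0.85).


T_est = rxx * X + (1 - rxx) * mean
T_est = 0.85 * 49 + 0.15 * 75.1
T_est = 41.65 + 11.265
T_est = 52.915

52.915


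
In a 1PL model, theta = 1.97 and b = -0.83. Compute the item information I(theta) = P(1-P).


P = 1/(1+exp(-(1.97--0.83))) = 0.9427
I = P*(1-P) = 0.9427 * 0.0573
I = 0.054

0.054


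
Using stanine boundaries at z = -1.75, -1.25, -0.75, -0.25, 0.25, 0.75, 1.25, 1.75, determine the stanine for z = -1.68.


Stanine boundaries: [-1.75, -1.25, -0.75, -0.25, 0.25, 0.75, 1.25, 1.75]
z = -1.68
Check each boundary:
  z >= -1.75 -> could be stanine 2
  z < -1.25
  z < -0.75
  z < -0.25
  z < 0.25
  z < 0.75
  z < 1.25
  z < 1.75
Highest qualifying boundary gives stanine = 2

2


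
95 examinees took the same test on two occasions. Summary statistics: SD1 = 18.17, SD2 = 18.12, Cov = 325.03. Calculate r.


r = cov(X,Y) / (SD_X * SD_Y)
r = 325.03 / (18.17 * 18.12)
r = 325.03 / 329.2404
r = 0.9872

0.9872


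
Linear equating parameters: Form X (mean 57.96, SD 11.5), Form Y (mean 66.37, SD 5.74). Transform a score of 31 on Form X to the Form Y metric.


slope = SD_Y / SD_X = 5.74 / 11.5 ~ 0.4991
intercept = mean_Y - slope * mean_X = 66.37 - (5.74 / 11.5) * 57.96 ~ 37.4404
Y = slope * X + intercept. To avoid rounding drift from the rounded slope/intercept, evaluate the equivalent form Y = mean_Y + SD_Y * (X - mean_X) / SD_X at full precision:
Y = 66.37 + 5.74 * (31 - 57.96) / 11.5
Y = 66.37 - 5.74 * 26.96 / 11.5
Y = 66.37 - 154.7504 / 11.5
Y = 66.37 - 13.4566
Y = 52.9134

52.9134


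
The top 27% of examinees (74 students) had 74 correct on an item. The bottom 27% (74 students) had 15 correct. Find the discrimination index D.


p_upper = 74/74 = 1.0
p_lower = 15/74 = 0.2027
D = 1.0 - 0.2027 = 0.7973

0.7973


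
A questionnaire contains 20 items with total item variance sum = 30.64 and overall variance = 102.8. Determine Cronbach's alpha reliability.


alpha = (k/(k-1)) * (1 - sum(si^2)/s_total^2)
= (20/19) * (1 - 30.64/102.8)
alpha = 0.7389

0.7389


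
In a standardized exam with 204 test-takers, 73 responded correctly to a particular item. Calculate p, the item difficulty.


Item difficulty p = number correct / total examinees
p = 73 / 204
p = 0.3578

0.3578


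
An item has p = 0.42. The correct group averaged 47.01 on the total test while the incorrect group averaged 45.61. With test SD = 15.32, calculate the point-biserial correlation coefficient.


q = 1 - p = 0.58
rpb = ((M1 - M0) / SD) * sqrt(p * q)
rpb = ((47.01 - 45.61) / 15.32) * sqrt(0.42 * 0.58)
rpb = 0.0451

0.0451


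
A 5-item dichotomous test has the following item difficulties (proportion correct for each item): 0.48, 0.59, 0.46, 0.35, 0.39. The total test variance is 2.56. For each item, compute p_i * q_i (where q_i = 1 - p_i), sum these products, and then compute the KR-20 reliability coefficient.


For each item, compute p_i * q_i:
  Item 1: 0.48 * 0.52 = 0.2496
  Item 2: 0.59 * 0.41 = 0.2419
  Item 3: 0.46 * 0.54 = 0.2484
  Item 4: 0.35 * 0.65 = 0.2275
  Item 5: 0.39 * 0.61 = 0.2379
Sum(p_i * q_i) = 0.2496 + 0.2419 + 0.2484 + 0.2275 + 0.2379 = 1.2053
KR-20 = (k/(k-1)) * (1 - Sum(p_i*q_i) / Var_total)
= (5/4) * (1 - 1.2053/2.56)
= 1.25 * 0.5292
KR-20 = 0.6615

0.6615


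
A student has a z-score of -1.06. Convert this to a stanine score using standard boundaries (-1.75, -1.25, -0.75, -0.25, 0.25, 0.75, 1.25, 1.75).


Stanine boundaries: [-1.75, -1.25, -0.75, -0.25, 0.25, 0.75, 1.25, 1.75]
z = -1.06
Check each boundary:
  z >= -1.75 -> could be stanine 2
  z >= -1.25 -> could be stanine 3
  z < -0.75
  z < -0.25
  z < 0.25
  z < 0.75
  z < 1.25
  z < 1.75
Highest qualifying boundary gives stanine = 3

3


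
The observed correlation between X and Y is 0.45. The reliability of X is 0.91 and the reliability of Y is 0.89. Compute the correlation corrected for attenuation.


r_corrected = rxy / sqrt(rxx * ryy)
= 0.45 / sqrt(0.91 * 0.89)
= 0.45 / sqrt(0.8099)
= 0.45 / 0.899944
r_corrected = 0.5

0.5


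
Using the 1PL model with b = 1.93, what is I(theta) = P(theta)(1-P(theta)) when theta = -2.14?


P = 1/(1+exp(-(-2.14-1.93))) = 0.0168
I = P*(1-P) = 0.0168 * 0.9832
I = 0.0165

0.0165


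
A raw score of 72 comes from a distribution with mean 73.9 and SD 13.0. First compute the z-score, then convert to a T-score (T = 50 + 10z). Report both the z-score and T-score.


z = (X - mean) / SD = (72 - 73.9) / 13.0
z = -1.9 / 13.0
z = -0.1462
T-score = T = 50 + 10z
Carry z at full precision (z = -1.9 / 13.0) into the conversion:
T-score = 50 + 10 * (-1.9 / 13.0) = 50 + -19 / 13.0
T-score = 50 + -1.4615
T-score = 48.5385

48.5385


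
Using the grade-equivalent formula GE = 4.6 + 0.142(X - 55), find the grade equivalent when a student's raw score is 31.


raw - median = 31 - 55 = -24
slope * diff = 0.142 * -24 = -3.408
GE = 4.6 + -3.408
GE = 1.192

1.192


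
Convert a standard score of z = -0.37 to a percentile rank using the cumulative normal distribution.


CDF(z) = 0.5 * (1 + erf(z/sqrt(2)))
erf(-0.2616) = -0.2886
CDF = 0.3557
Percentile rank = 0.3557 * 100 = 35.57

35.57


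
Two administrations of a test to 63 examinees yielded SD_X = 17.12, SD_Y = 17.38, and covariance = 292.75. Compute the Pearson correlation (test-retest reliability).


r = cov(X,Y) / (SD_X * SD_Y)
r = 292.75 / (17.12 * 17.38)
r = 292.75 / 297.5456
r = 0.9839

0.9839
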